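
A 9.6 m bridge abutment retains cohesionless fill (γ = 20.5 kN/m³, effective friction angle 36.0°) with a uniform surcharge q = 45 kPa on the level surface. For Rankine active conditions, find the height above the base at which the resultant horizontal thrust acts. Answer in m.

K_a = 0.2596.
Triangular part P₁ = ½K_aγH² = 245.2 at H/3 = 3.200 m; rectangular part P₂ = K_a q H = 112.2 at H/2 = 4.800 m.
ȳ = (P₁·3.200 + P₂·4.800)/(P₁+P₂) = 3.702 m.

3.70 m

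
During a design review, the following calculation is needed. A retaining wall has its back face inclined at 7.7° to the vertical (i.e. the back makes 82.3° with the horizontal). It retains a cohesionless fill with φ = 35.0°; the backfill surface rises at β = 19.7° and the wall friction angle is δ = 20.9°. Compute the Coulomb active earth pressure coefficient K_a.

0.405

K_a = sin²(α+φ) / [sin²α · sin(α−δ) · (1 + √{sin(φ+δ)sin(φ−β) / (sin(α−δ)sin(α+β))})²].
With α = 82.3°, φ = 35.0°, δ = 20.9°, β = 19.7°: K_a = 0.4046.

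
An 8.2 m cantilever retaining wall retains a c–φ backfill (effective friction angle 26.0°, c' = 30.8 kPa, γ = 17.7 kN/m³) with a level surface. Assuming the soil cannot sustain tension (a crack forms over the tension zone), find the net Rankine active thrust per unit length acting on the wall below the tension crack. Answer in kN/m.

K_a = 0.3905; √K_a = 0.6249.
Tension-crack depth z_c = 2c/(γ√K_a) = 2×30.8/(17.7×0.6249) = 5.570 m.
σ_a at base = K_a γ H − 2c√K_a = 0.3905×17.7×8.2 − 2×30.8×0.6249 = 18.18 kPa.
P_a = ½ × 18.18 × (H − z_c) = 0.5×18.18×2.630 = 23.91 kN/m.

23.9 kN/m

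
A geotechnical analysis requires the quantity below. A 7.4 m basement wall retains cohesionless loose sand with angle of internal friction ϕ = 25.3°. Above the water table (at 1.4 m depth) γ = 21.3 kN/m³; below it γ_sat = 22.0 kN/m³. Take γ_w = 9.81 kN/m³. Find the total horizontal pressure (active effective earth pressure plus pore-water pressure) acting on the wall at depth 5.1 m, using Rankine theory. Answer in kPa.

66.4 kPa

K_a = (1 − sin φ)/(1 + sin φ) = 0.4012.
γ' = 22.0 − 9.81 = 12.19 kN/m³.
Effective vertical stress at 5.1 m: σ'_v = 21.3×1.4 + 12.19×3.70 = 74.92 kPa.
σ'_h = K_a σ'_v = 0.4012 × 74.92 = 30.06 kPa; u = γ_w × 3.70 = 36.30 kPa.
Total σ_h = 30.06 + 36.30 = 66.36 kPa.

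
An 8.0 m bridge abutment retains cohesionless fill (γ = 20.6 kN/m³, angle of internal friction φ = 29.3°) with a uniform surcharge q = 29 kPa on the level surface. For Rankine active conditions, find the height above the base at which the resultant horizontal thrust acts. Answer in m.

K_a = 0.3428.
Triangular part P₁ = ½K_aγH² = 226.0 at H/3 = 2.667 m; rectangular part P₂ = K_a q H = 79.54 at H/2 = 4.000 m.
ȳ = (P₁·2.667 + P₂·4.000)/(P₁+P₂) = 3.014 m.

3.01 m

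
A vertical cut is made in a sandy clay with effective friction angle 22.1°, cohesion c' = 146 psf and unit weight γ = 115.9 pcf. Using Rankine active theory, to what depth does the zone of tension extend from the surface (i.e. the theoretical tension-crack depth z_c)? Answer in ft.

3.74 ft

K_a = tan²(45° − 22.1°/2) = 0.4533; √K_a = 0.6732.
The active pressure is zero where K_a γ z = 2c√K_a, so z_c = 2c/(γ√K_a) = 2×146/(115.9×0.6732) = 3.742 ft.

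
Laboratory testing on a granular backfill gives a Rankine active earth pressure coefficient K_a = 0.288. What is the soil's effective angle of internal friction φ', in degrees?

K_a = tan²(45° − φ/2) ⇒ 45° − φ/2 = arctan(√0.288) = 28.22°.
φ = 2(45° − 28.22°) = 33.56°.

33.6°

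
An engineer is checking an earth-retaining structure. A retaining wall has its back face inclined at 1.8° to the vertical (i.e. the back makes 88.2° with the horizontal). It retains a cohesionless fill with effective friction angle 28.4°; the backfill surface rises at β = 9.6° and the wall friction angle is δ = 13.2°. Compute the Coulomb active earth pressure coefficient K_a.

0.382

K_a = sin²(α+φ) / [sin²α · sin(α−δ) · (1 + √{sin(φ+δ)sin(φ−β) / (sin(α−δ)sin(α+β))})²].
With α = 88.2°, φ = 28.4°, δ = 13.2°, β = 9.6°: K_a = 0.3819.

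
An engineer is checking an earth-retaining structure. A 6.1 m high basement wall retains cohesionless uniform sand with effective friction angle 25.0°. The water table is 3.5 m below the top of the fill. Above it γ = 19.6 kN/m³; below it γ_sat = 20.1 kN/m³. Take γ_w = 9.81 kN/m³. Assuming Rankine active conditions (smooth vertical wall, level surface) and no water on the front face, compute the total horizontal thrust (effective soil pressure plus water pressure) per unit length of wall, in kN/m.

168 kN/m

K_a = tan²(45° − φ/2) = 0.4059.
γ' = 20.1 − 9.81 = 10.29 kN/m³. Depth below WT = 2.6 m.
σ'_h at WT = K_a γ d_w = 27.84 kPa; at base = 27.84 + K_a γ' × 2.6 = 38.70 kPa.
P₁ (0–3.5 m) = ½×27.84×3.5 = 48.72. P₂ (3.5–6.1 m) = ½(27.84+38.70)×2.6 = 86.50.
P_w = ½ γ_w h₂² = 0.5×9.81×2.6² = 33.16. Total = 48.72+86.50+33.16 = 168.4 kN/m.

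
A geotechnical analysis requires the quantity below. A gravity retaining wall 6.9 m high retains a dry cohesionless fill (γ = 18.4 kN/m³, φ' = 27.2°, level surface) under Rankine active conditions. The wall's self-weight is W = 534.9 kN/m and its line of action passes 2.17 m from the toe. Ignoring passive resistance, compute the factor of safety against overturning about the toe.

3.09

K_a = tan²(45° − 27.2°/2) = 0.3726.
P_a = ½K_aγH² = 0.5×0.3726×18.4×6.9² = 163.2 kN/m, acting at H/3 = 2.300 m above the base.
Overturning moment M_o = P_a × H/3 = 163.2 × 2.300 = 375.4.
Resisting moment M_r = W × 2.17 = 534.9 × 2.17 = 1161.
FS_overturning = M_r/M_o = 1161/375.4 = 3.092.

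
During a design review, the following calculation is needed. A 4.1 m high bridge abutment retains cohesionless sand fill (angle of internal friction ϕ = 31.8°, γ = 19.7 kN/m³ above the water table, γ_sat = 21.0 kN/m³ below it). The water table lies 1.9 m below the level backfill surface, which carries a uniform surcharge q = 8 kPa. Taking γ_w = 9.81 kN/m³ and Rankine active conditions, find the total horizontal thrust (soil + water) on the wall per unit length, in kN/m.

K_a = tan²(45° − φ/2) = 0.3098.
γ' = 21.0 − 9.81 = 11.19 kN/m³. h₂ = H − d_w = 2.2 m.
σ'_h: at surface K_a·q = 2.478; at WT K_a(q+γd_w) = 14.07; at base K_a(q+γd_w+γ'h₂) = 21.70 kPa.
P₁ = ½(2.478+14.07)×1.9 = 15.72; P₂ = ½(14.07+21.70)×2.2 = 39.35; P_w = ½γ_w h₂² = 23.74.
Total = 15.72+39.35+23.74 = 78.82 kN/m.

78.8 kN/m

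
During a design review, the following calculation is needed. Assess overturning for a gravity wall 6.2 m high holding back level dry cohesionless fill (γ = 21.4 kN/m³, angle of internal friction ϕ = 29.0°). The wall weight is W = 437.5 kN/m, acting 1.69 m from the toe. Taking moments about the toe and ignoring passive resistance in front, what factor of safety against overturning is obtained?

2.51

K_a = tan²(45° − 29.0°/2) = 0.3470.
P_a = ½K_aγH² = 0.5×0.3470×21.4×6.2² = 142.7 kN/m, acting at H/3 = 2.067 m above the base.
Overturning moment M_o = P_a × H/3 = 142.7 × 2.067 = 294.9.
Resisting moment M_r = W × 1.69 = 437.5 × 1.69 = 739.4.
FS_overturning = M_r/M_o = 739.4/294.9 = 2.507.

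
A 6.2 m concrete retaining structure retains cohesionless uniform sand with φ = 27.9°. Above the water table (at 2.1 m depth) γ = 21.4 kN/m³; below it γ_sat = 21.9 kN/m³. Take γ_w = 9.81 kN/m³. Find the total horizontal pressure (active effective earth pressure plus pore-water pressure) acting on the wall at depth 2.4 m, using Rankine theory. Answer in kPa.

20.5 kPa

K_a = (1 − sin φ)/(1 + sin φ) = 0.3625.
γ' = 21.9 − 9.81 = 12.09 kN/m³.
Effective vertical stress at 2.4 m: σ'_v = 21.4×2.1 + 12.09×0.300 = 48.57 kPa.
σ'_h = K_a σ'_v = 0.3625 × 48.57 = 17.60 kPa; u = γ_w × 0.300 = 2.943 kPa.
Total σ_h = 17.60 + 2.943 = 20.55 kPa.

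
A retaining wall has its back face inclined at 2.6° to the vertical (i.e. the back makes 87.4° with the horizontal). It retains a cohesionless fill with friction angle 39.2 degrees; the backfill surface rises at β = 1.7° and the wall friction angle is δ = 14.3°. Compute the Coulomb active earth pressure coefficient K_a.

0.229

K_a = sin²(α+φ) / [sin²α · sin(α−δ) · (1 + √{sin(φ+δ)sin(φ−β) / (sin(α−δ)sin(α+β))})²].
With α = 87.4°, φ = 39.2°, δ = 14.3°, β = 1.7°: K_a = 0.2294.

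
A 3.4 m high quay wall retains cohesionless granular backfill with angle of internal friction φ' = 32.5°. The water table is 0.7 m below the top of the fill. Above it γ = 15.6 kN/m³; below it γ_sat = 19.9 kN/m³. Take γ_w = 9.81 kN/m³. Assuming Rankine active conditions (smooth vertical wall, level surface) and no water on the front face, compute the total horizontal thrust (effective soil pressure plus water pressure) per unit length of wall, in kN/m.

56.9 kN/m

K_a = tan²(45° − φ/2) = 0.3010.
γ' = 19.9 − 9.81 = 10.09 kN/m³. Depth below WT = 2.7 m.
σ'_h at WT = K_a γ d_w = 3.287 kPa; at base = 3.287 + K_a γ' × 2.7 = 11.49 kPa.
P₁ (0–0.7 m) = ½×3.287×0.7 = 1.150. P₂ (0.7–3.4 m) = ½(3.287+11.49)×2.7 = 19.94.
P_w = ½ γ_w h₂² = 0.5×9.81×2.7² = 35.76. Total = 1.150+19.94+35.76 = 56.85 kN/m.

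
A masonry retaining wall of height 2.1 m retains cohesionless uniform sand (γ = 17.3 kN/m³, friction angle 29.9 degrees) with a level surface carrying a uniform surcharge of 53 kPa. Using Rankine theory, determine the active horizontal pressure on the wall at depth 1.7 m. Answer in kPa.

K_a = (1 − sin φ)/(1 + sin φ) = 0.3347.
σ_v = γz + q = 17.3 × 1.7 + 53 = 82.41 kPa.
σ_h = K_a σ_v = 0.3347 × 82.41 = 27.58 kPa.

27.6 kPa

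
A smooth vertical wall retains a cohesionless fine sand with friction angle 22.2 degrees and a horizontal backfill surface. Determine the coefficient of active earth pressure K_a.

K_a = (1 − sin φ)/(1 + sin φ) = (1 − sin 22.2°)/(1 + sin 22.2°) = 0.4515.

0.452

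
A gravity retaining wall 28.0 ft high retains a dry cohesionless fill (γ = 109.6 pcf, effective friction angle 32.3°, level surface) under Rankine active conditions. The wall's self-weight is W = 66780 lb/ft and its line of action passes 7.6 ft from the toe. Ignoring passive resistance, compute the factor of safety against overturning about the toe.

4.17

K_a = tan²(45° − 32.3°/2) = 0.3035.
P_a = ½K_aγH² = 0.5×0.3035×109.6×28.0² = 13040 lb/ft, acting at H/3 = 9.333 ft above the base.
Overturning moment M_o = P_a × H/3 = 13040 × 9.333 = 121700.
Resisting moment M_r = W × 7.6 = 66780 × 7.6 = 507500.
FS_overturning = M_r/M_o = 507500/121700 = 4.171.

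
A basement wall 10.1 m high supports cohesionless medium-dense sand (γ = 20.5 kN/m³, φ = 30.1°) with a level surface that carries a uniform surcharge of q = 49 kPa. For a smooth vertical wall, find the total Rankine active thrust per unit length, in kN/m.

511 kN/m

K_a = tan²(45° − φ/2) = 0.3320.
Soil triangle: ½ K_a γ H² = 0.5×0.3320×20.5×10.1² = 347.1 kN/m.
Surcharge rectangle: K_a q H = 0.3320×49×10.1 = 164.3 kN/m.
Total = 347.1 + 164.3 = 511.4 kN/m.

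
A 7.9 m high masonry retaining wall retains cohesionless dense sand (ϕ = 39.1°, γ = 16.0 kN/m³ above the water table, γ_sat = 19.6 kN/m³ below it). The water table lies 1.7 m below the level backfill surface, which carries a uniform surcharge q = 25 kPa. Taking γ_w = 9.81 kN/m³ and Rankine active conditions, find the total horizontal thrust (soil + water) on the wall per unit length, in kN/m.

K_a = tan²(45° − φ/2) = 0.2265.
γ' = 19.6 − 9.81 = 9.790 kN/m³. h₂ = H − d_w = 6.2 m.
σ'_h: at surface K_a·q = 5.662; at WT K_a(q+γd_w) = 11.82; at base K_a(q+γd_w+γ'h₂) = 25.57 kPa.
P₁ = ½(5.662+11.82)×1.7 = 14.86; P₂ = ½(11.82+25.57)×6.2 = 115.9; P_w = ½γ_w h₂² = 188.5.
Total = 14.86+115.9+188.5 = 319.3 kN/m.

319 kN/m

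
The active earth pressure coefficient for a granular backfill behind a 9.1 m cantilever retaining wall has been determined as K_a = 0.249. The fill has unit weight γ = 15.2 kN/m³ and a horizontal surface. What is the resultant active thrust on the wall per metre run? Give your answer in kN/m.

157 kN/m

P = ½ K_a γ H² = 0.5 × 0.249 × 15.2 × 9.1² = 156.7 kN/m.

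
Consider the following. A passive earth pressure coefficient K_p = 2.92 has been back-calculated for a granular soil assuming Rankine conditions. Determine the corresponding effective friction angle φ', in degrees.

29.3°

K_p = (1+sin φ)/(1−sin φ) ⇒ sin φ = (K_p − 1)/(K_p + 1) = 0.4898.
φ = arcsin(0.4898) = 29.33°.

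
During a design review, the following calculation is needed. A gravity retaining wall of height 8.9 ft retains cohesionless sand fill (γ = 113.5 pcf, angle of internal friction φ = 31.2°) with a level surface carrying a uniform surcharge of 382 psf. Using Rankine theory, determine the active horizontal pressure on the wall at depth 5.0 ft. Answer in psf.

301 psf

K_a = (1 − sin φ)/(1 + sin φ) = 0.3175.
σ_v = γz + q = 113.5 × 5.0 + 382 = 949.5 psf.
σ_h = K_a σ_v = 0.3175 × 949.5 = 301.5 psf.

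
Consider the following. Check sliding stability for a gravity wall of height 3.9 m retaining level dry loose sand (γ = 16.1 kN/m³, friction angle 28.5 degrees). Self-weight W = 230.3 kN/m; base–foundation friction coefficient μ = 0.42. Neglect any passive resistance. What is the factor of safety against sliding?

2.23

K_a = tan²(45° − 28.5°/2) = 0.3540.
P_a = ½K_aγH² = 0.5×0.3540×16.1×3.9² = 43.34 kN/m, acting at H/3 = 1.300 m above the base.
FS_sliding = μW / P_a = 0.42×230.3 / 43.34 = 2.232.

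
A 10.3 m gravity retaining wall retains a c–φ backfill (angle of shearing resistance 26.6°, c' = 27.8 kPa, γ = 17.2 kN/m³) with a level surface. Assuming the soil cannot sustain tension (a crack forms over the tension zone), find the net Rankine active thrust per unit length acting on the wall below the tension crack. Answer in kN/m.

K_a = 0.3814; √K_a = 0.6176.
Tension-crack depth z_c = 2c/(γ√K_a) = 2×27.8/(17.2×0.6176) = 5.234 m.
σ_a at base = K_a γ H − 2c√K_a = 0.3814×17.2×10.3 − 2×27.8×0.6176 = 33.24 kPa.
P_a = ½ × 33.24 × (H − z_c) = 0.5×33.24×5.066 = 84.19 kN/m.

84.2 kN/m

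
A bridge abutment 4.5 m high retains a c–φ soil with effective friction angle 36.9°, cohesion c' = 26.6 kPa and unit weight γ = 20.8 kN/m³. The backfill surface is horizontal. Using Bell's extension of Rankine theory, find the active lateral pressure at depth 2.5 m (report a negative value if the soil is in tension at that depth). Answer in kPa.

K_a = (1 − sin φ)/(1 + sin φ) = 0.2497.
σ_a = K_a γ z − 2c√K_a = 0.2497×20.8×2.5 − 2×26.6×0.4997 = -13.60 kPa.

-13.6 kPa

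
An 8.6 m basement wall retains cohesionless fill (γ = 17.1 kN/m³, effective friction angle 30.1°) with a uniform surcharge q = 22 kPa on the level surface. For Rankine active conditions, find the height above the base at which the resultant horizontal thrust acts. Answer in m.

K_a = 0.3320.
Triangular part P₁ = ½K_aγH² = 209.9 at H/3 = 2.867 m; rectangular part P₂ = K_a q H = 62.81 at H/2 = 4.300 m.
ȳ = (P₁·2.867 + P₂·4.300)/(P₁+P₂) = 3.197 m.

3.20 m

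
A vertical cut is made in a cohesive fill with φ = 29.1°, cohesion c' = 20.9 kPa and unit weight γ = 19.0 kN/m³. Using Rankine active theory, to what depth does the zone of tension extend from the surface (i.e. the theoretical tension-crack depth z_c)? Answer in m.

3.74 m

K_a = tan²(45° − 29.1°/2) = 0.3456; √K_a = 0.5879.
The active pressure is zero where K_a γ z = 2c√K_a, so z_c = 2c/(γ√K_a) = 2×20.9/(19.0×0.5879) = 3.742 m.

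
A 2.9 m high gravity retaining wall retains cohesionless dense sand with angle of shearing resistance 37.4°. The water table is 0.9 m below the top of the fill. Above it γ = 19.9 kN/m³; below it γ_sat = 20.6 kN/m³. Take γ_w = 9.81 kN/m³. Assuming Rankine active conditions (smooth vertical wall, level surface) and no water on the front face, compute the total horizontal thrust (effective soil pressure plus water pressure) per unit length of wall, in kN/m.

35.6 kN/m

K_a = tan²(45° − φ/2) = 0.2443.
γ' = 20.6 − 9.81 = 10.79 kN/m³. Depth below WT = 2.0 m.
σ'_h at WT = K_a γ d_w = 4.375 kPa; at base = 4.375 + K_a γ' × 2.0 = 9.646 kPa.
P₁ (0–0.9 m) = ½×4.375×0.9 = 1.969. P₂ (0.9–2.9 m) = ½(4.375+9.646)×2.0 = 14.02.
P_w = ½ γ_w h₂² = 0.5×9.81×2.0² = 19.62. Total = 1.969+14.02+19.62 = 35.61 kN/m.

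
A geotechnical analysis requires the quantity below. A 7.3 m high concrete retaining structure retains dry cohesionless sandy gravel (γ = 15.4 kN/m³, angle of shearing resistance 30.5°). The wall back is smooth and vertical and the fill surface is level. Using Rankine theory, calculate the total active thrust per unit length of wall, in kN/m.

K_a = tan²(45° − φ/2) = 0.3267.
P_a = ½ K_a γ H² = 0.5 × 0.3267 × 15.4 × 7.3² = 134.0 kN/m.

134 kN/m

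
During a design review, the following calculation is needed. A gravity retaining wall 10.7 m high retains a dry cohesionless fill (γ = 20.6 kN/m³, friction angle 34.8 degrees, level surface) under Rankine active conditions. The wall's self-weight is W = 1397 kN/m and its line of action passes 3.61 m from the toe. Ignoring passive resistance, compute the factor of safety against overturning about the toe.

K_a = tan²(45° − 34.8°/2) = 0.2733.
P_a = ½K_aγH² = 0.5×0.2733×20.6×10.7² = 322.3 kN/m, acting at H/3 = 3.567 m above the base.
Overturning moment M_o = P_a × H/3 = 322.3 × 3.567 = 1150.
Resisting moment M_r = W × 3.61 = 1397 × 3.61 = 5043.
FS_overturning = M_r/M_o = 5043/1150 = 4.387.

4.39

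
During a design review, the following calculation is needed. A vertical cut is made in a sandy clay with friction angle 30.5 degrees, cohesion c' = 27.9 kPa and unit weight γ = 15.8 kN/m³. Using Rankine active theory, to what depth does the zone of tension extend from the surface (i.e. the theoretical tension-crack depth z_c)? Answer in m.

6.18 m

K_a = tan²(45° − 30.5°/2) = 0.3267; √K_a = 0.5715.
The active pressure is zero where K_a γ z = 2c√K_a, so z_c = 2c/(γ√K_a) = 2×27.9/(15.8×0.5715) = 6.179 m.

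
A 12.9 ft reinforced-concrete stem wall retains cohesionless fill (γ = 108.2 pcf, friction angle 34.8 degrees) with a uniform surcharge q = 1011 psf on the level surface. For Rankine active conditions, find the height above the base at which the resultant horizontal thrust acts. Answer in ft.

5.57 ft

K_a = 0.2733.
Triangular part P₁ = ½K_aγH² = 2461 at H/3 = 4.300 ft; rectangular part P₂ = K_a q H = 3564 at H/2 = 6.450 ft.
ȳ = (P₁·4.300 + P₂·6.450)/(P₁+P₂) = 5.572 ft.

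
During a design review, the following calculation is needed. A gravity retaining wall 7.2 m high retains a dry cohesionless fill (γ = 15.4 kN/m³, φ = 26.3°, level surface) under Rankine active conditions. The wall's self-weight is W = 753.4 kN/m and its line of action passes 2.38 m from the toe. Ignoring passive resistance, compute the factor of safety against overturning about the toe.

K_a = tan²(45° − 26.3°/2) = 0.3859.
P_a = ½K_aγH² = 0.5×0.3859×15.4×7.2² = 154.1 kN/m, acting at H/3 = 2.400 m above the base.
Overturning moment M_o = P_a × H/3 = 154.1 × 2.400 = 369.7.
Resisting moment M_r = W × 2.38 = 753.4 × 2.38 = 1793.
FS_overturning = M_r/M_o = 1793/369.7 = 4.850.

4.85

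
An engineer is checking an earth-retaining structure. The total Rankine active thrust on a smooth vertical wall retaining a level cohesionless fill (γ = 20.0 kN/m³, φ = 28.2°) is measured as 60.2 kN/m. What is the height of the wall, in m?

K_a = 0.3582. P_a = ½ K_a γ H² ⇒ H = √(2P_a/(K_a γ)).
H = √(2×60.2/(0.3582×20.0)) = 4.100 m.

4.10 m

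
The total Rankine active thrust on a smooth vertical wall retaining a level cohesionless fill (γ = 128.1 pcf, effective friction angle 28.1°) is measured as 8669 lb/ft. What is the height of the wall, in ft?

19.4 ft

K_a = 0.3596. P_a = ½ K_a γ H² ⇒ H = √(2P_a/(K_a γ)).
H = √(2×8669/(0.3596×128.1)) = 19.40 ft.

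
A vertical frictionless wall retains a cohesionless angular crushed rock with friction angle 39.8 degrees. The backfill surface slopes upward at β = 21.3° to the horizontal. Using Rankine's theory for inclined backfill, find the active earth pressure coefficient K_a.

0.258

K_a = cos β · (cos β − √(cos²β − cos²φ)) / (cos β + √(cos²β − cos²φ)).
cos β = 0.9317, cos φ = 0.7683, √(cos²β − cos²φ) = 0.5271.
K_a = 0.9317 × (0.9317 − 0.5271)/(0.9317 + 0.5271) = 0.2584.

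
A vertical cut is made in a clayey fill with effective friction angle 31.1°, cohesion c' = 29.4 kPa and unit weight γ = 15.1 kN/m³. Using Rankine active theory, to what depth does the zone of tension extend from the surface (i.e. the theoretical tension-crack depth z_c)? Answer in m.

K_a = tan²(45° − 31.1°/2) = 0.3188; √K_a = 0.5646.
The active pressure is zero where K_a γ z = 2c√K_a, so z_c = 2c/(γ√K_a) = 2×29.4/(15.1×0.5646) = 6.897 m.

6.90 m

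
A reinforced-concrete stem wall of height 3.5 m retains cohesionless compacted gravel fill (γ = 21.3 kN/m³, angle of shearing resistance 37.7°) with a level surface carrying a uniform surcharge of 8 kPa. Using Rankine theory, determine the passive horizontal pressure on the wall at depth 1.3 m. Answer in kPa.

148 kPa

K_p = (1 + sin φ)/(1 − sin φ) = 4.148.
σ_v = γz + q = 21.3 × 1.3 + 8 = 35.69 kPa.
σ_h = K_p σ_v = 4.148 × 35.69 = 148.1 kPa.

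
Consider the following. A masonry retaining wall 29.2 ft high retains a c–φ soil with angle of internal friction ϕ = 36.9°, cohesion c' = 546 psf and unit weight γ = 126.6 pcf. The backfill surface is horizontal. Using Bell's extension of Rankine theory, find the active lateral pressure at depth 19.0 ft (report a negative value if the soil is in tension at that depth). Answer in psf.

54.9 psf

K_a = (1 − sin φ)/(1 + sin φ) = 0.2497.
σ_a = K_a γ z − 2c√K_a = 0.2497×126.6×19.0 − 2×546×0.4997 = 54.92 psf.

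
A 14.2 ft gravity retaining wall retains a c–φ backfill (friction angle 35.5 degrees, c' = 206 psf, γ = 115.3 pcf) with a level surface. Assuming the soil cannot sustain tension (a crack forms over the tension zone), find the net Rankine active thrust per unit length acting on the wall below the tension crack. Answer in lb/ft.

K_a = 0.2653; √K_a = 0.5150.
Tension-crack depth z_c = 2c/(γ√K_a) = 2×206/(115.3×0.5150) = 6.938 ft.
σ_a at base = K_a γ H − 2c√K_a = 0.2653×115.3×14.2 − 2×206×0.5150 = 222.1 psf.
P_a = ½ × 222.1 × (H − z_c) = 0.5×222.1×7.262 = 806.5 lb/ft.

806 lb/ft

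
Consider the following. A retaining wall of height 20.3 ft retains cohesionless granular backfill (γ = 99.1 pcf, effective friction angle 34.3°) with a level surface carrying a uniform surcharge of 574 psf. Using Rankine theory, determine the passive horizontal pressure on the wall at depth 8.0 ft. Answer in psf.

K_p = (1 + sin φ)/(1 − sin φ) = 3.582.
σ_v = γz + q = 99.1 × 8.0 + 574 = 1367 psf.
σ_h = K_p σ_v = 3.582 × 1367 = 4896 psf.

4900 psf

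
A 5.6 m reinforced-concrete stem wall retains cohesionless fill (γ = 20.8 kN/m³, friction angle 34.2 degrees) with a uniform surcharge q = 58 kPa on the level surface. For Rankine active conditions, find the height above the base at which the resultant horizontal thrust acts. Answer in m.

2.33 m

K_a = 0.2803.
Triangular part P₁ = ½K_aγH² = 91.43 at H/3 = 1.867 m; rectangular part P₂ = K_a q H = 91.05 at H/2 = 2.800 m.
ȳ = (P₁·1.867 + P₂·2.800)/(P₁+P₂) = 2.332 m.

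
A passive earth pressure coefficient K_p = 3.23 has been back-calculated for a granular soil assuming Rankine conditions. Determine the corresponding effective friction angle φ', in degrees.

K_p = (1+sin φ)/(1−sin φ) ⇒ sin φ = (K_p − 1)/(K_p + 1) = 0.5272.
φ = arcsin(0.5272) = 31.82°.

31.8°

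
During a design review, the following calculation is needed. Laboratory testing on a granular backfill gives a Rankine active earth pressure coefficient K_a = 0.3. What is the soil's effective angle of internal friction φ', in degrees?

K_a = tan²(45° − φ/2) ⇒ 45° − φ/2 = arctan(√0.3) = 28.71°.
φ = 2(45° − 28.71°) = 32.58°.

32.6°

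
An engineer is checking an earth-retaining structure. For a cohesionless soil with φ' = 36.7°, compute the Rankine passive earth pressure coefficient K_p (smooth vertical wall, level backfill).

K_p = (1 + sin φ)/(1 − sin φ) = tan²(45° + 36.7°/2) = 3.970.

3.97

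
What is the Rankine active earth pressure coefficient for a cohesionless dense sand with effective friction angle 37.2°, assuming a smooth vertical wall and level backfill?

K_a = (1 − sin φ)/(1 + sin φ) = (1 − sin 37.2°)/(1 + sin 37.2°) = 0.2464.

0.246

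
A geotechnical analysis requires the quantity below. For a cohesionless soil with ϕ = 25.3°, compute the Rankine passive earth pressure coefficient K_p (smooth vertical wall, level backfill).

2.49

K_p = (1 + sin φ)/(1 − sin φ) = tan²(45° + 25.3°/2) = 2.493.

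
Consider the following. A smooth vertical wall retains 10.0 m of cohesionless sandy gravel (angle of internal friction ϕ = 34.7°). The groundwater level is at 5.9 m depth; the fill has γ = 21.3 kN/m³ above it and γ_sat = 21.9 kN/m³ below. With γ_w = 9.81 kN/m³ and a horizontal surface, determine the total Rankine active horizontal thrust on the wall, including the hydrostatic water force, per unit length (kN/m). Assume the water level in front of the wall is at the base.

K_a = tan²(45° − φ/2) = 0.2745.
γ' = 21.9 − 9.81 = 12.09 kN/m³. Depth below WT = 4.1 m.
σ'_h at WT = K_a γ d_w = 34.49 kPa; at base = 34.49 + K_a γ' × 4.1 = 48.10 kPa.
P₁ (0–5.9 m) = ½×34.49×5.9 = 101.8. P₂ (5.9–10.0 m) = ½(34.49+48.10)×4.1 = 169.3.
P_w = ½ γ_w h₂² = 0.5×9.81×4.1² = 82.45. Total = 101.8+169.3+82.45 = 353.5 kN/m.

354 kN/m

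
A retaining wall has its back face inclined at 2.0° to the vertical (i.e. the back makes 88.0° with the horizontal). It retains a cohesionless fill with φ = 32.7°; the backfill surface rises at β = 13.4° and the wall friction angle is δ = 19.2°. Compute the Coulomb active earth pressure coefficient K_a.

0.338

K_a = sin²(α+φ) / [sin²α · sin(α−δ) · (1 + √{sin(φ+δ)sin(φ−β) / (sin(α−δ)sin(α+β))})²].
With α = 88.0°, φ = 32.7°, δ = 19.2°, β = 13.4°: K_a = 0.3376.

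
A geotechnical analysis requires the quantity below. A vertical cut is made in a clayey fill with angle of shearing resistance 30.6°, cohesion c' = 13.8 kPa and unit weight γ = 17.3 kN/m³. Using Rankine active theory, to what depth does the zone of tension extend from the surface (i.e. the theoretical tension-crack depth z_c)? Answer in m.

2.80 m

K_a = tan²(45° − 30.6°/2) = 0.3253; √K_a = 0.5704.
The active pressure is zero where K_a γ z = 2c√K_a, so z_c = 2c/(γ√K_a) = 2×13.8/(17.3×0.5704) = 2.797 m.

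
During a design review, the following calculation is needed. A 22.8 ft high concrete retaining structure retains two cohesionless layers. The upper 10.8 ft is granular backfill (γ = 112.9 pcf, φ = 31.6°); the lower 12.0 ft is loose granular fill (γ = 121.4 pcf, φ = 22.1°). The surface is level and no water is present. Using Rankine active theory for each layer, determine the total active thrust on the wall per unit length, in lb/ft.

12700 lb/ft

K_a1 = tan²(45°−31.6°/2) = 0.3123; K_a2 = tan²(45°−22.1°/2) = 0.4533.
Layer 1: σ at base = K_a1 γ₁ h₁ = 380.9 psf; P₁ = ½×380.9×10.8 = 2057.
Layer 2: σ_v at top = γ₁h₁ = 1219; σ_h top = K_a2×1219 = 552.7; σ_h base = K_a2×(1219+121.4×12.0) = 1213.
P₂ = ½(552.7+1213)×12.0 = 10590. Total P_a = 2057+10590 = 12650 lb/ft.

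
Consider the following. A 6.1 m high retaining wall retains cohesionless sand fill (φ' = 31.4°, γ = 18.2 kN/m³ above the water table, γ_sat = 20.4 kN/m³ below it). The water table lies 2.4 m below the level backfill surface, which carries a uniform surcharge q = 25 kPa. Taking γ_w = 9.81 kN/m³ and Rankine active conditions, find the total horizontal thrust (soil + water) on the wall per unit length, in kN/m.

205 kN/m

K_a = tan²(45° − φ/2) = 0.3149.
γ' = 20.4 − 9.81 = 10.59 kN/m³. h₂ = H − d_w = 3.7 m.
σ'_h: at surface K_a·q = 7.873; at WT K_a(q+γd_w) = 21.63; at base K_a(q+γd_w+γ'h₂) = 33.97 kPa.
P₁ = ½(7.873+21.63)×2.4 = 35.40; P₂ = ½(21.63+33.97)×3.7 = 102.9; P_w = ½γ_w h₂² = 67.15.
Total = 35.40+102.9+67.15 = 205.4 kN/m.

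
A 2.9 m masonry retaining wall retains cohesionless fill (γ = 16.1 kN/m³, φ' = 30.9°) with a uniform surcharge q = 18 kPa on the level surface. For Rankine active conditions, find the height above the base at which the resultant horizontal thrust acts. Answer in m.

K_a = 0.3214.
Triangular part P₁ = ½K_aγH² = 21.76 at H/3 = 0.9667 m; rectangular part P₂ = K_a q H = 16.78 at H/2 = 1.450 m.
ȳ = (P₁·0.9667 + P₂·1.450)/(P₁+P₂) = 1.177 m.

1.18 m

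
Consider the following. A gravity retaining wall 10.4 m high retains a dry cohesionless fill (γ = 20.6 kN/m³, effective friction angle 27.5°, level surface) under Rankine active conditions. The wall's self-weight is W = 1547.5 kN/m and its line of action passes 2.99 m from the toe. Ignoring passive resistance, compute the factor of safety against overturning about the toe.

3.25

K_a = tan²(45° − 27.5°/2) = 0.3682.
P_a = ½K_aγH² = 0.5×0.3682×20.6×10.4² = 410.2 kN/m, acting at H/3 = 3.467 m above the base.
Overturning moment M_o = P_a × H/3 = 410.2 × 3.467 = 1422.
Resisting moment M_r = W × 2.99 = 1547.5 × 2.99 = 4627.
FS_overturning = M_r/M_o = 4627/1422 = 3.254.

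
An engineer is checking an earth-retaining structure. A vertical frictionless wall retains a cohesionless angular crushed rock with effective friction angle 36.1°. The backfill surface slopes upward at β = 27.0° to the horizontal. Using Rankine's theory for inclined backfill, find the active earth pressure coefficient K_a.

K_a = cos β · (cos β − √(cos²β − cos²φ)) / (cos β + √(cos²β − cos²φ)).
cos β = 0.8910, cos φ = 0.8080, √(cos²β − cos²φ) = 0.3756.
K_a = 0.8910 × (0.8910 − 0.3756)/(0.8910 + 0.3756) = 0.3626.

0.363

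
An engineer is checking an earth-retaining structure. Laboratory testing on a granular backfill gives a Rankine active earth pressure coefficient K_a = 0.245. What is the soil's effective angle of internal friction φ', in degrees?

K_a = tan²(45° − φ/2) ⇒ 45° − φ/2 = arctan(√0.245) = 26.33°.
φ = 2(45° − 26.33°) = 37.33°.

37.3°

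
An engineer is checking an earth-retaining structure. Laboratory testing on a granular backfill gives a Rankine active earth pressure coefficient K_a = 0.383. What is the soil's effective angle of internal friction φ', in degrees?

26.5°

K_a = tan²(45° − φ/2) ⇒ 45° − φ/2 = arctan(√0.383) = 31.75°.
φ = 2(45° − 31.75°) = 26.50°.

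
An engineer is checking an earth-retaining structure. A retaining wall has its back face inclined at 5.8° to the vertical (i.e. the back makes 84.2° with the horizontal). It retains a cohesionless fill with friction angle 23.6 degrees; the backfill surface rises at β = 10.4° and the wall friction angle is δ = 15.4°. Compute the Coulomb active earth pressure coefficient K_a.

0.506

K_a = sin²(α+φ) / [sin²α · sin(α−δ) · (1 + √{sin(φ+δ)sin(φ−β) / (sin(α−δ)sin(α+β))})²].
With α = 84.2°, φ = 23.6°, δ = 15.4°, β = 10.4°: K_a = 0.5061.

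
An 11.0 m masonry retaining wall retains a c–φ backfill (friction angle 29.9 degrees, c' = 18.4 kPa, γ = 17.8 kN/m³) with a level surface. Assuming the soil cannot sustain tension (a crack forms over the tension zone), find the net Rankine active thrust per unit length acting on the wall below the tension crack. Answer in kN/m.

164 kN/m

K_a = 0.3347; √K_a = 0.5785.
Tension-crack depth z_c = 2c/(γ√K_a) = 2×18.4/(17.8×0.5785) = 3.574 m.
σ_a at base = K_a γ H − 2c√K_a = 0.3347×17.8×11.0 − 2×18.4×0.5785 = 44.24 kPa.
P_a = ½ × 44.24 × (H − z_c) = 0.5×44.24×7.426 = 164.3 kN/m.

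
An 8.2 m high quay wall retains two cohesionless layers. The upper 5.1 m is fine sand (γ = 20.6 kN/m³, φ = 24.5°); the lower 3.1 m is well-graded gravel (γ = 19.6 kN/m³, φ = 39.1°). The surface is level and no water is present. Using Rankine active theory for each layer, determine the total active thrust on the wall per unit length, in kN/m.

206 kN/m

K_a1 = tan²(45°−24.5°/2) = 0.4137; K_a2 = tan²(45°−39.1°/2) = 0.2265.
Layer 1: σ at base = K_a1 γ₁ h₁ = 43.47 kPa; P₁ = ½×43.47×5.1 = 110.8.
Layer 2: σ_v at top = γ₁h₁ = 105.1; σ_h top = K_a2×105.1 = 23.79; σ_h base = K_a2×(105.1+19.6×3.1) = 37.56.
P₂ = ½(23.79+37.56)×3.1 = 95.09. Total P_a = 110.8+95.09 = 205.9 kN/m.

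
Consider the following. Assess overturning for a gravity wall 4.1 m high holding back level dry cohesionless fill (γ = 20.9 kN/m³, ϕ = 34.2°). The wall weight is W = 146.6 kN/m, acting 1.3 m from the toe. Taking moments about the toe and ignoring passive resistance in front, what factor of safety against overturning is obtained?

2.83

K_a = tan²(45° − 34.2°/2) = 0.2803.
P_a = ½K_aγH² = 0.5×0.2803×20.9×4.1² = 49.25 kN/m, acting at H/3 = 1.367 m above the base.
Overturning moment M_o = P_a × H/3 = 49.25 × 1.367 = 67.30.
Resisting moment M_r = W × 1.3 = 146.6 × 1.3 = 190.6.
FS_overturning = M_r/M_o = 190.6/67.30 = 2.832.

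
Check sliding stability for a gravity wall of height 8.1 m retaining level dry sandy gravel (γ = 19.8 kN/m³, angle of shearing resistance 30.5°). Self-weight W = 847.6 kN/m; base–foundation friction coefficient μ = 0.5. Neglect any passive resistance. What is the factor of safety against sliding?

K_a = tan²(45° − 30.5°/2) = 0.3267.
P_a = ½K_aγH² = 0.5×0.3267×19.8×8.1² = 212.2 kN/m, acting at H/3 = 2.700 m above the base.
FS_sliding = μW / P_a = 0.5×847.6 / 212.2 = 1.997.

2.00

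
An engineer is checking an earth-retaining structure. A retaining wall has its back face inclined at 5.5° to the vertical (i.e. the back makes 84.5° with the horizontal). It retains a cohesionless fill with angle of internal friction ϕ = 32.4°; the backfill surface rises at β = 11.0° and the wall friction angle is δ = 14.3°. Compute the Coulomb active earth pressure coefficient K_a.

K_a = sin²(α+φ) / [sin²α · sin(α−δ) · (1 + √{sin(φ+δ)sin(φ−β) / (sin(α−δ)sin(α+β))})²].
With α = 84.5°, φ = 32.4°, δ = 14.3°, β = 11.0°: K_a = 0.3633.

0.363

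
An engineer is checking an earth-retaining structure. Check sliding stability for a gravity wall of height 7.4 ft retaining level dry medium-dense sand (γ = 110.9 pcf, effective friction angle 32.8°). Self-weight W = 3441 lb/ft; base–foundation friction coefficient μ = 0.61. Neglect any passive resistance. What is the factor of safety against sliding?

K_a = tan²(45° − 32.8°/2) = 0.2973.
P_a = ½K_aγH² = 0.5×0.2973×110.9×7.4² = 902.6 lb/ft, acting at H/3 = 2.467 ft above the base.
FS_sliding = μW / P_a = 0.61×3441 / 902.6 = 2.325.

2.33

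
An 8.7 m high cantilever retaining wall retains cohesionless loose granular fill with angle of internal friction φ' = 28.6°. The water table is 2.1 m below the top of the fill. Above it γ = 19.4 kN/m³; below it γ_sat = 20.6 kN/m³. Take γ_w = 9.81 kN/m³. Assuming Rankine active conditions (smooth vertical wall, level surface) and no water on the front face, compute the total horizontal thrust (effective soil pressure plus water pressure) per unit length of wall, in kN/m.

406 kN/m

K_a = tan²(45° − φ/2) = 0.3525.
γ' = 20.6 − 9.81 = 10.79 kN/m³. Depth below WT = 6.6 m.
σ'_h at WT = K_a γ d_w = 14.36 kPa; at base = 14.36 + K_a γ' × 6.6 = 39.47 kPa.
P₁ (0–2.1 m) = ½×14.36×2.1 = 15.08. P₂ (2.1–8.7 m) = ½(14.36+39.47)×6.6 = 177.6.
P_w = ½ γ_w h₂² = 0.5×9.81×6.6² = 213.7. Total = 15.08+177.6+213.7 = 406.4 kN/m.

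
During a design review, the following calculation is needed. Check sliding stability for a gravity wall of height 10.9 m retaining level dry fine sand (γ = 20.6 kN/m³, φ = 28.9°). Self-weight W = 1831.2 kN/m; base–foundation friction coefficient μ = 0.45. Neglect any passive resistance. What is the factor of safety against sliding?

1.93

K_a = tan²(45° − 28.9°/2) = 0.3484.
P_a = ½K_aγH² = 0.5×0.3484×20.6×10.9² = 426.3 kN/m, acting at H/3 = 3.633 m above the base.
FS_sliding = μW / P_a = 0.45×1831.2 / 426.3 = 1.933.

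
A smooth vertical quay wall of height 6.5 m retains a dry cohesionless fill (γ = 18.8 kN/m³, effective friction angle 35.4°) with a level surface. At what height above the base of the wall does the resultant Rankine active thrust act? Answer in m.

2.17 m

K_a = 0.2664.
The pressure distribution is triangular, so the resultant acts at H/3 above the base = 6.5/3 = 2.167 m.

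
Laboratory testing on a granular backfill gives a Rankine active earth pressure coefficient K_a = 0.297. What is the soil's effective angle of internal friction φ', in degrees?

32.8°

K_a = tan²(45° − φ/2) ⇒ 45° − φ/2 = arctan(√0.297) = 28.59°.
φ = 2(45° − 28.59°) = 32.82°.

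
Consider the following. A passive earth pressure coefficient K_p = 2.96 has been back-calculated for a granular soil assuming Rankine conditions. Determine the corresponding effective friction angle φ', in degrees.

K_p = (1+sin φ)/(1−sin φ) ⇒ sin φ = (K_p − 1)/(K_p + 1) = 0.4949.
φ = arcsin(0.4949) = 29.67°.

29.7°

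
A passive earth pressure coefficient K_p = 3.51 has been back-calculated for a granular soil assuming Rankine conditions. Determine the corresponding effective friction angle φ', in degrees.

33.8°

K_p = (1+sin φ)/(1−sin φ) ⇒ sin φ = (K_p − 1)/(K_p + 1) = 0.5565.
φ = arcsin(0.5565) = 33.82°.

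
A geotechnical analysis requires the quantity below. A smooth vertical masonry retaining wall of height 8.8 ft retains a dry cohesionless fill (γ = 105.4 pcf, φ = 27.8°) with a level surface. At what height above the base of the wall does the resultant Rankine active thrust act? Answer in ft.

K_a = 0.3639.
The pressure distribution is triangular, so the resultant acts at H/3 above the base = 8.8/3 = 2.933 ft.

2.93 ft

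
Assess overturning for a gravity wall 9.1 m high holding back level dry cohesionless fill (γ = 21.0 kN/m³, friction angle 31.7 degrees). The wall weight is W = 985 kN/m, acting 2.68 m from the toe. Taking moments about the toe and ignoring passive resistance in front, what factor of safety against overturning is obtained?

K_a = tan²(45° − 31.7°/2) = 0.3111.
P_a = ½K_aγH² = 0.5×0.3111×21.0×9.1² = 270.5 kN/m, acting at H/3 = 3.033 m above the base.
Overturning moment M_o = P_a × H/3 = 270.5 × 3.033 = 820.4.
Resisting moment M_r = W × 2.68 = 985 × 2.68 = 2640.
FS_overturning = M_r/M_o = 2640/820.4 = 3.218.

3.22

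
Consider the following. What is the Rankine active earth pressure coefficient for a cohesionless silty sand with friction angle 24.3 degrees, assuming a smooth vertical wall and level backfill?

K_a = tan²(45° − φ/2) = tan²(32.85°) = 0.4169.

0.417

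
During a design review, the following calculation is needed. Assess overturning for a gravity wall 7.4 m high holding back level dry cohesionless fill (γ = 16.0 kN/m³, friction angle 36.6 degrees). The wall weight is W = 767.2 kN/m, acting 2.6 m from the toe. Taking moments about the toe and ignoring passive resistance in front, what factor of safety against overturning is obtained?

K_a = tan²(45° − 36.6°/2) = 0.2530.
P_a = ½K_aγH² = 0.5×0.2530×16.0×7.4² = 110.8 kN/m, acting at H/3 = 2.467 m above the base.
Overturning moment M_o = P_a × H/3 = 110.8 × 2.467 = 273.3.
Resisting moment M_r = W × 2.6 = 767.2 × 2.6 = 1995.
FS_overturning = M_r/M_o = 1995/273.3 = 7.297.

7.30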